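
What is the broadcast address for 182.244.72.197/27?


Network: 182.244.72.192/27
Host bits = 5
Set all host bits to 1:
Broadcast: 182.244.72.223


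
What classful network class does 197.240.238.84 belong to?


First octet: 197
Binary: 11000101
110xxxxx -> Class C (192-223)
Class C, default mask 255.255.255.0 (/24)


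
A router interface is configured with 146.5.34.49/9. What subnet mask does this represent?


/9 means 9 network bits, 23 host bits
Binary: 11111111100000000000000000000000
Mask: 255.128.0.0


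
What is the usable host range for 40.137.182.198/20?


Network: 40.137.176.0
Broadcast: 40.137.191.255
First usable = network + 1
Last usable = broadcast - 1
Range: 40.137.176.1 to 40.137.191.254


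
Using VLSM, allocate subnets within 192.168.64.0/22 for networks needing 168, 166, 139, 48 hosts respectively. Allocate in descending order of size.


168 hosts -> /24 (254 usable): 192.168.64.0/24
166 hosts -> /24 (254 usable): 192.168.65.0/24
139 hosts -> /24 (254 usable): 192.168.66.0/24
48 hosts -> /26 (62 usable): 192.168.67.0/26
Allocation: 192.168.64.0/24 (168 hosts, 254 usable); 192.168.65.0/24 (166 hosts, 254 usable); 192.168.66.0/24 (139 hosts, 254 usable); 192.168.67.0/26 (48 hosts, 62 usable)


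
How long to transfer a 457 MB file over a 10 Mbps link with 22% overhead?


Effective throughput = 10 * (1 - 22/100) = 7.8 Mbps
File size in Mb = 457 * 8 = 3656 Mb
Time = 3656 / 7.8
Time = 468.7179 seconds


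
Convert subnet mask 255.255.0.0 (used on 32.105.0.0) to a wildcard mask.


Subnet mask: 255.255.0.0
Wildcard = 255.255.255.255 - subnet mask
255 - 255 = 0
255 - 255 = 0
255 - 0 = 255
255 - 0 = 255
Wildcard: 0.0.255.255


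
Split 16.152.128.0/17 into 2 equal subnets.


New prefix = 17 + 1 = 18
Each subnet has 16384 addresses
  16.152.128.0/18
  16.152.192.0/18
Subnets: 16.152.128.0/18, 16.152.192.0/18


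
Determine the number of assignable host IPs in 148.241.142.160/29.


Host bits = 32 - 29 = 3
Total addresses = 2^3 = 8
Usable = total - 2 (network and broadcast)
Usable hosts: 6


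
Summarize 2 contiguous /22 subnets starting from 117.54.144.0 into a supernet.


Original prefix: /22
Number of subnets: 2 = 2^1
New prefix = 22 - 1 = 21
Supernet: 117.54.144.0/21


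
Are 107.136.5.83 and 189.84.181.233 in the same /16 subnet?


Mask: 255.255.0.0
107.136.5.83 AND mask = 107.136.0.0
189.84.181.233 AND mask = 189.84.0.0
No, different subnets (107.136.0.0 vs 189.84.0.0)


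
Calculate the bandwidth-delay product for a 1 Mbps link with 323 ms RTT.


BDP = bandwidth * RTT
= 1 Mbps * 323 ms
= 1 * 1e6 * 323 / 1000 bits
= 323000 bits
= 40375 bytes
= 39.4287 KB
BDP = 323000 bits (40375 bytes)


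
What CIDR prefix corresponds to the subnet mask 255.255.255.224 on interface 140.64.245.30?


Binary: 11111111.11111111.11111111.11100000
Count leading 1s
Prefix: /27


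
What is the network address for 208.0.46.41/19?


IP:   11010000.00000000.00101110.00101001
Mask: 11111111.11111111.11100000.00000000
AND operation:
Net:  11010000.00000000.00100000.00000000
Network: 208.0.32.0/19


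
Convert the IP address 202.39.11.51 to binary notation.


202 = 11001010
39 = 00100111
11 = 00001011
51 = 00110011
Binary: 11001010.00100111.00001011.00110011


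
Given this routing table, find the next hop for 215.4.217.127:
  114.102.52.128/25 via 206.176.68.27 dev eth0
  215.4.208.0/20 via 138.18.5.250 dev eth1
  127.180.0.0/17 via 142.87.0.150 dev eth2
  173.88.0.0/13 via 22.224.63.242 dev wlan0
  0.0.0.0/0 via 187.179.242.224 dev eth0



Longest prefix match for 215.4.217.127:
  /25 114.102.52.128: no
  /20 215.4.208.0: MATCH
  /17 127.180.0.0: no
  /13 173.88.0.0: no
  /0 0.0.0.0: MATCH
Selected: next-hop 138.18.5.250 via eth1 (matched /20)


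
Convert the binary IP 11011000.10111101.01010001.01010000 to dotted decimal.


11011000 = 216
10111101 = 189
01010001 = 81
01010000 = 80
IP: 216.189.81.80


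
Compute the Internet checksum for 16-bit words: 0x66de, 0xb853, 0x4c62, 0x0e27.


Sum all words (with carry folding):
+ 0x66de = 0x66de
+ 0xb853 = 0x1f32
+ 0x4c62 = 0x6b94
+ 0x0e27 = 0x79bb
One's complement: ~0x79bb
Checksum = 0x8644


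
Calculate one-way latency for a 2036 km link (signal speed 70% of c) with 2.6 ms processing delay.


Speed = 0.7 * 3e5 km/s = 210000 km/s
Propagation delay = 2036 / 210000 = 0.0097 s = 9.6952 ms
Processing delay = 2.6 ms
Total one-way latency = 12.2952 ms


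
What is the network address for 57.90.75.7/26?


IP:   00111001.01011010.01001011.00000111
Mask: 11111111.11111111.11111111.11000000
AND operation:
Net:  00111001.01011010.01001011.00000000
Network: 57.90.75.0/26


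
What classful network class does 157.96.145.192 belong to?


First octet: 157
Binary: 10011101
10xxxxxx -> Class B (128-191)
Class B, default mask 255.255.0.0 (/16)


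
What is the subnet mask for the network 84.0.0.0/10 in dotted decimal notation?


/10 means 10 network bits, 22 host bits
Binary: 11111111110000000000000000000000
Mask: 255.192.0.0


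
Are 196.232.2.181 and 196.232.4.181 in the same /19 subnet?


Mask: 255.255.224.0
196.232.2.181 AND mask = 196.232.0.0
196.232.4.181 AND mask = 196.232.0.0
Yes, same subnet (196.232.0.0)


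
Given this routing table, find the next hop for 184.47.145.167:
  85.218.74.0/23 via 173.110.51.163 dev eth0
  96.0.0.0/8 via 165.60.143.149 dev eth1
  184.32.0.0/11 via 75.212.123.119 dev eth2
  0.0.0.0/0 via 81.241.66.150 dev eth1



Longest prefix match for 184.47.145.167:
  /23 85.218.74.0: no
  /8 96.0.0.0: no
  /11 184.32.0.0: MATCH
  /0 0.0.0.0: MATCH
Selected: next-hop 75.212.123.119 via eth2 (matched /11)


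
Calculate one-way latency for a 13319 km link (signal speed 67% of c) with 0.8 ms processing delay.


Speed = 0.67 * 3e5 km/s = 201000 km/s
Propagation delay = 13319 / 201000 = 0.0663 s = 66.2637 ms
Processing delay = 0.8 ms
Total one-way latency = 67.0637 ms


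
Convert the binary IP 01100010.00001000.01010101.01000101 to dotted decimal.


01100010 = 98
00001000 = 8
01010101 = 85
01000101 = 69
IP: 98.8.85.69


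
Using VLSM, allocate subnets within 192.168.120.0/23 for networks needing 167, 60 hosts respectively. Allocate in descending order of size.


167 hosts -> /24 (254 usable): 192.168.120.0/24
60 hosts -> /26 (62 usable): 192.168.121.0/26
Allocation: 192.168.120.0/24 (167 hosts, 254 usable); 192.168.121.0/26 (60 hosts, 62 usable)


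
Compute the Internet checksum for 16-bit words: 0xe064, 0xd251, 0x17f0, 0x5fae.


Sum all words (with carry folding):
+ 0xe064 = 0xe064
+ 0xd251 = 0xb2b6
+ 0x17f0 = 0xcaa6
+ 0x5fae = 0x2a55
One's complement: ~0x2a55
Checksum = 0xd5aa


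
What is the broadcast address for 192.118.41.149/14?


Network: 192.116.0.0/14
Host bits = 18
Set all host bits to 1:
Broadcast: 192.119.255.255


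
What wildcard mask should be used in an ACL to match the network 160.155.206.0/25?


Subnet mask: 255.255.255.128
Wildcard = 255.255.255.255 - subnet mask
255 - 255 = 0
255 - 255 = 0
255 - 255 = 0
255 - 128 = 127
Wildcard: 0.0.0.127


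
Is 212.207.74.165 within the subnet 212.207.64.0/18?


Subnet network: 212.207.64.0
Test IP AND mask: 212.207.64.0
Yes, 212.207.74.165 is in 212.207.64.0/18


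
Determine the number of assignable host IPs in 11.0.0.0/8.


Host bits = 32 - 8 = 24
Total addresses = 2^24 = 16777216
Usable = total - 2 (network and broadcast)
Usable hosts: 16777214


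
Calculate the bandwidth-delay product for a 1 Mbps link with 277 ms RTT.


BDP = bandwidth * RTT
= 1 Mbps * 277 ms
= 1 * 1e6 * 277 / 1000 bits
= 277000 bits
= 34625 bytes
= 33.8135 KB
BDP = 277000 bits (34625 bytes)


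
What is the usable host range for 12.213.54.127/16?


Network: 12.213.0.0
Broadcast: 12.213.255.255
First usable = network + 1
Last usable = broadcast - 1
Range: 12.213.0.1 to 12.213.255.254


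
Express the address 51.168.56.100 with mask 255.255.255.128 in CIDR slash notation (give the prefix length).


Binary: 11111111.11111111.11111111.10000000
Count leading 1s
Prefix: /25


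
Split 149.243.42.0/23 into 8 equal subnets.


New prefix = 23 + 3 = 26
Each subnet has 64 addresses
  149.243.42.0/26
  149.243.42.64/26
  149.243.42.128/26
  149.243.42.192/26
  149.243.43.0/26
  149.243.43.64/26
  149.243.43.128/26
  149.243.43.192/26
Subnets: 149.243.42.0/26, 149.243.42.64/26, 149.243.42.128/26, 149.243.42.192/26, 149.243.43.0/26, 149.243.43.64/26, 149.243.43.128/26, 149.243.43.192/26


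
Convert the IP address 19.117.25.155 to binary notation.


19 = 00010011
117 = 01110101
25 = 00011001
155 = 10011011
Binary: 00010011.01110101.00011001.10011011


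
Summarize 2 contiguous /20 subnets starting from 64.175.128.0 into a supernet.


Original prefix: /20
Number of subnets: 2 = 2^1
New prefix = 20 - 1 = 19
Supernet: 64.175.128.0/19


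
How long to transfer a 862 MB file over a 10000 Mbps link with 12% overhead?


Effective throughput = 10000 * (1 - 12/100) = 8800 Mbps
File size in Mb = 862 * 8 = 6896 Mb
Time = 6896 / 8800
Time = 0.7836 seconds


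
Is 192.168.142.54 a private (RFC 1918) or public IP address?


RFC 1918 private ranges:
  10.0.0.0/8 (10.0.0.0 - 10.255.255.255)
  172.16.0.0/12 (172.16.0.0 - 172.31.255.255)
  192.168.0.0/16 (192.168.0.0 - 192.168.255.255)
Private (in 192.168.0.0/16)


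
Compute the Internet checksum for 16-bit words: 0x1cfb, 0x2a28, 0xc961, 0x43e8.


Sum all words (with carry folding):
+ 0x1cfb = 0x1cfb
+ 0x2a28 = 0x4723
+ 0xc961 = 0x1085
+ 0x43e8 = 0x546d
One's complement: ~0x546d
Checksum = 0xab92


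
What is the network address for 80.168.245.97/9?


IP:   01010000.10101000.11110101.01100001
Mask: 11111111.10000000.00000000.00000000
AND operation:
Net:  01010000.10000000.00000000.00000000
Network: 80.128.0.0/9


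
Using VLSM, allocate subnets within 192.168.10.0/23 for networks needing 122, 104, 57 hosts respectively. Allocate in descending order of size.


122 hosts -> /25 (126 usable): 192.168.10.0/25
104 hosts -> /25 (126 usable): 192.168.10.128/25
57 hosts -> /26 (62 usable): 192.168.11.0/26
Allocation: 192.168.10.0/25 (122 hosts, 126 usable); 192.168.10.128/25 (104 hosts, 126 usable); 192.168.11.0/26 (57 hosts, 62 usable)


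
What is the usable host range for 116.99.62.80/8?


Network: 116.0.0.0
Broadcast: 116.255.255.255
First usable = network + 1
Last usable = broadcast - 1
Range: 116.0.0.1 to 116.255.255.254


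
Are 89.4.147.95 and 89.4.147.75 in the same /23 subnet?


Mask: 255.255.254.0
89.4.147.95 AND mask = 89.4.146.0
89.4.147.75 AND mask = 89.4.146.0
Yes, same subnet (89.4.146.0)


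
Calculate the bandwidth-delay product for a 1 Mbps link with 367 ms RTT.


BDP = bandwidth * RTT
= 1 Mbps * 367 ms
= 1 * 1e6 * 367 / 1000 bits
= 367000 bits
= 45875 bytes
= 44.7998 KB
BDP = 367000 bits (45875 bytes)


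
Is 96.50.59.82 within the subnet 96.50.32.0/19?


Subnet network: 96.50.32.0
Test IP AND mask: 96.50.32.0
Yes, 96.50.59.82 is in 96.50.32.0/19


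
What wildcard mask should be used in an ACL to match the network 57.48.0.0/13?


Subnet mask: 255.248.0.0
Wildcard = 255.255.255.255 - subnet mask
255 - 255 = 0
255 - 248 = 7
255 - 0 = 255
255 - 0 = 255
Wildcard: 0.7.255.255


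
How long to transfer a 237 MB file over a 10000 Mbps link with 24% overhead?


Effective throughput = 10000 * (1 - 24/100) = 7600 Mbps
File size in Mb = 237 * 8 = 1896 Mb
Time = 1896 / 7600
Time = 0.2495 seconds


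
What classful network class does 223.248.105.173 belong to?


First octet: 223
Binary: 11011111
110xxxxx -> Class C (192-223)
Class C, default mask 255.255.255.0 (/24)


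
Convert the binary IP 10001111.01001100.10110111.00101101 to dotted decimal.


10001111 = 143
01001100 = 76
10110111 = 183
00101101 = 45
IP: 143.76.183.45


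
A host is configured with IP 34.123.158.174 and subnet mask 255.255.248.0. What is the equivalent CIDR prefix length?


Binary: 11111111.11111111.11111000.00000000
Count leading 1s
Prefix: /21


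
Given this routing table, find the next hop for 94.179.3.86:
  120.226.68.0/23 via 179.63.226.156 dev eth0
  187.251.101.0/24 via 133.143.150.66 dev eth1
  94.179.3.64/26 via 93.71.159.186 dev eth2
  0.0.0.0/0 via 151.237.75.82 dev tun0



Longest prefix match for 94.179.3.86:
  /23 120.226.68.0: no
  /24 187.251.101.0: no
  /26 94.179.3.64: MATCH
  /0 0.0.0.0: MATCH
Selected: next-hop 93.71.159.186 via eth2 (matched /26)


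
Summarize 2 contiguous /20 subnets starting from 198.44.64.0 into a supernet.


Original prefix: /20
Number of subnets: 2 = 2^1
New prefix = 20 - 1 = 19
Supernet: 198.44.64.0/19


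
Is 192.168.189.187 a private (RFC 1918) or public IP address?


RFC 1918 private ranges:
  10.0.0.0/8 (10.0.0.0 - 10.255.255.255)
  172.16.0.0/12 (172.16.0.0 - 172.31.255.255)
  192.168.0.0/16 (192.168.0.0 - 192.168.255.255)
Private (in 192.168.0.0/16)


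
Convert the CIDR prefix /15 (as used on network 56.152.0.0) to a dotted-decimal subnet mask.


/15 means 15 network bits, 17 host bits
Binary: 11111111111111100000000000000000
Mask: 255.254.0.0


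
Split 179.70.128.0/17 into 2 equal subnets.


New prefix = 17 + 1 = 18
Each subnet has 16384 addresses
  179.70.128.0/18
  179.70.192.0/18
Subnets: 179.70.128.0/18, 179.70.192.0/18


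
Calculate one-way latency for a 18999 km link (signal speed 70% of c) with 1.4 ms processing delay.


Speed = 0.7 * 3e5 km/s = 210000 km/s
Propagation delay = 18999 / 210000 = 0.0905 s = 90.4714 ms
Processing delay = 1.4 ms
Total one-way latency = 91.8714 ms


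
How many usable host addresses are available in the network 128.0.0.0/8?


Host bits = 32 - 8 = 24
Total addresses = 2^24 = 16777216
Usable = total - 2 (network and broadcast)
Usable hosts: 16777214


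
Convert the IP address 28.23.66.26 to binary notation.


28 = 00011100
23 = 00010111
66 = 01000010
26 = 00011010
Binary: 00011100.00010111.01000010.00011010


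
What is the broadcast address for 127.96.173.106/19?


Network: 127.96.160.0/19
Host bits = 13
Set all host bits to 1:
Broadcast: 127.96.191.255


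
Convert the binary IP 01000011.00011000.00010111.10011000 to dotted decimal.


01000011 = 67
00011000 = 24
00010111 = 23
10011000 = 152
IP: 67.24.23.152


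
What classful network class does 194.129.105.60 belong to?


First octet: 194
Binary: 11000010
110xxxxx -> Class C (192-223)
Class C, default mask 255.255.255.0 (/24)


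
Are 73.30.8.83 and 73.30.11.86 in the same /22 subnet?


Mask: 255.255.252.0
73.30.8.83 AND mask = 73.30.8.0
73.30.11.86 AND mask = 73.30.8.0
Yes, same subnet (73.30.8.0)


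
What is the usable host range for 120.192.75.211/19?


Network: 120.192.64.0
Broadcast: 120.192.95.255
First usable = network + 1
Last usable = broadcast - 1
Range: 120.192.64.1 to 120.192.95.254


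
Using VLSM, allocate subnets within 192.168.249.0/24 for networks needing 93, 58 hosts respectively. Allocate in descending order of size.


93 hosts -> /25 (126 usable): 192.168.249.0/25
58 hosts -> /26 (62 usable): 192.168.249.128/26
Allocation: 192.168.249.0/25 (93 hosts, 126 usable); 192.168.249.128/26 (58 hosts, 62 usable)


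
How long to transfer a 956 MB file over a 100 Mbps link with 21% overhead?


Effective throughput = 100 * (1 - 21/100) = 79 Mbps
File size in Mb = 956 * 8 = 7648 Mb
Time = 7648 / 79
Time = 96.8101 seconds


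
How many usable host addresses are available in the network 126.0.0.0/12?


Host bits = 32 - 12 = 20
Total addresses = 2^20 = 1048576
Usable = total - 2 (network and broadcast)
Usable hosts: 1048574


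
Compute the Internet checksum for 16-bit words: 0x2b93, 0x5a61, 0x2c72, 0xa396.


Sum all words (with carry folding):
+ 0x2b93 = 0x2b93
+ 0x5a61 = 0x85f4
+ 0x2c72 = 0xb266
+ 0xa396 = 0x55fd
One's complement: ~0x55fd
Checksum = 0xaa02


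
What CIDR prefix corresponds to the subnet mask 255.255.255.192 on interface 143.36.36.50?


Binary: 11111111.11111111.11111111.11000000
Count leading 1s
Prefix: /26


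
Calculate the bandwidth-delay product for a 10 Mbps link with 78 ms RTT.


BDP = bandwidth * RTT
= 10 Mbps * 78 ms
= 10 * 1e6 * 78 / 1000 bits
= 780000 bits
= 97500 bytes
= 95.2148 KB
BDP = 780000 bits (97500 bytes)


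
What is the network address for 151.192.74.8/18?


IP:   10010111.11000000.01001010.00001000
Mask: 11111111.11111111.11000000.00000000
AND operation:
Net:  10010111.11000000.01000000.00000000
Network: 151.192.64.0/18


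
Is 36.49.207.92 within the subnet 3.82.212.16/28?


Subnet network: 3.82.212.16
Test IP AND mask: 36.49.207.80
No, 36.49.207.92 is not in 3.82.212.16/28


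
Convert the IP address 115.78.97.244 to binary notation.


115 = 01110011
78 = 01001110
97 = 01100001
244 = 11110100
Binary: 01110011.01001110.01100001.11110100


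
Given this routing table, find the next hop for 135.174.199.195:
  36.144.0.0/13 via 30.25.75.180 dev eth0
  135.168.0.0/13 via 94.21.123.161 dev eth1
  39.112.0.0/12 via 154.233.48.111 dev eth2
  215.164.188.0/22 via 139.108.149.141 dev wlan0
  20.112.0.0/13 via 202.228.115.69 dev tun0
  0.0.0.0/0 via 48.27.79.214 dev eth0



Longest prefix match for 135.174.199.195:
  /13 36.144.0.0: no
  /13 135.168.0.0: MATCH
  /12 39.112.0.0: no
  /22 215.164.188.0: no
  /13 20.112.0.0: no
  /0 0.0.0.0: MATCH
Selected: next-hop 94.21.123.161 via eth1 (matched /13)


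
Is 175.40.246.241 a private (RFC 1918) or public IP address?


RFC 1918 private ranges:
  10.0.0.0/8 (10.0.0.0 - 10.255.255.255)
  172.16.0.0/12 (172.16.0.0 - 172.31.255.255)
  192.168.0.0/16 (192.168.0.0 - 192.168.255.255)
Public (not in any RFC 1918 range)


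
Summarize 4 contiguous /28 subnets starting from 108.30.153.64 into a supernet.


Original prefix: /28
Number of subnets: 4 = 2^2
New prefix = 28 - 2 = 26
Supernet: 108.30.153.64/26


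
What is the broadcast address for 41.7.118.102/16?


Network: 41.7.0.0/16
Host bits = 16
Set all host bits to 1:
Broadcast: 41.7.255.255


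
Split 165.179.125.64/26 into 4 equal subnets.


New prefix = 26 + 2 = 28
Each subnet has 16 addresses
  165.179.125.64/28
  165.179.125.80/28
  165.179.125.96/28
  165.179.125.112/28
Subnets: 165.179.125.64/28, 165.179.125.80/28, 165.179.125.96/28, 165.179.125.112/28


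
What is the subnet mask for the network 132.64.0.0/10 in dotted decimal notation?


/10 means 10 network bits, 22 host bits
Binary: 11111111110000000000000000000000
Mask: 255.192.0.0


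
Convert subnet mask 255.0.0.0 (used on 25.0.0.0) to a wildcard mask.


Subnet mask: 255.0.0.0
Wildcard = 255.255.255.255 - subnet mask
255 - 255 = 0
255 - 0 = 255
255 - 0 = 255
255 - 0 = 255
Wildcard: 0.255.255.255


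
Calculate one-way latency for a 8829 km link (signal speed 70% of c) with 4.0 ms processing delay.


Speed = 0.7 * 3e5 km/s = 210000 km/s
Propagation delay = 8829 / 210000 = 0.042 s = 42.0429 ms
Processing delay = 4.0 ms
Total one-way latency = 46.0429 ms


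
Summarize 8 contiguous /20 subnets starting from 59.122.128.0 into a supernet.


Original prefix: /20
Number of subnets: 8 = 2^3
New prefix = 20 - 3 = 17
Supernet: 59.122.128.0/17


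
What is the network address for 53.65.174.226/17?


IP:   00110101.01000001.10101110.11100010
Mask: 11111111.11111111.10000000.00000000
AND operation:
Net:  00110101.01000001.10000000.00000000
Network: 53.65.128.0/17


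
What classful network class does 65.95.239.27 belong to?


First octet: 65
Binary: 01000001
0xxxxxxx -> Class A (1-126)
Class A, default mask 255.0.0.0 (/8)


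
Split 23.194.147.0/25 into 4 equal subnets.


New prefix = 25 + 2 = 27
Each subnet has 32 addresses
  23.194.147.0/27
  23.194.147.32/27
  23.194.147.64/27
  23.194.147.96/27
Subnets: 23.194.147.0/27, 23.194.147.32/27, 23.194.147.64/27, 23.194.147.96/27


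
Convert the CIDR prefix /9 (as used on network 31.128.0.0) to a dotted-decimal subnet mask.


/9 means 9 network bits, 23 host bits
Binary: 11111111100000000000000000000000
Mask: 255.128.0.0


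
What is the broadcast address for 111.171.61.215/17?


Network: 111.171.0.0/17
Host bits = 15
Set all host bits to 1:
Broadcast: 111.171.127.255


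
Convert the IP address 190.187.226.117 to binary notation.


190 = 10111110
187 = 10111011
226 = 11100010
117 = 01110101
Binary: 10111110.10111011.11100010.01110101


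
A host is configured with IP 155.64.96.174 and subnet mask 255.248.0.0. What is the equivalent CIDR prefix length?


Binary: 11111111.11111000.00000000.00000000
Count leading 1s
Prefix: /13


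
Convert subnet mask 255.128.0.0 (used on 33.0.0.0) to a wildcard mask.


Subnet mask: 255.128.0.0
Wildcard = 255.255.255.255 - subnet mask
255 - 255 = 0
255 - 128 = 127
255 - 0 = 255
255 - 0 = 255
Wildcard: 0.127.255.255


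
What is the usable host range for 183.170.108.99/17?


Network: 183.170.0.0
Broadcast: 183.170.127.255
First usable = network + 1
Last usable = broadcast - 1
Range: 183.170.0.1 to 183.170.127.254


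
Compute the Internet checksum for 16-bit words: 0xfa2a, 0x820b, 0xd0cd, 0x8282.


Sum all words (with carry folding):
+ 0xfa2a = 0xfa2a
+ 0x820b = 0x7c36
+ 0xd0cd = 0x4d04
+ 0x8282 = 0xcf86
One's complement: ~0xcf86
Checksum = 0x3079


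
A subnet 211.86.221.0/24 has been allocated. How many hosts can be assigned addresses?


Host bits = 32 - 24 = 8
Total addresses = 2^8 = 256
Usable = total - 2 (network and broadcast)
Usable hosts: 254


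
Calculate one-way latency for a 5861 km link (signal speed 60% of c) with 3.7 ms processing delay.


Speed = 0.6 * 3e5 km/s = 180000 km/s
Propagation delay = 5861 / 180000 = 0.0326 s = 32.5611 ms
Processing delay = 3.7 ms
Total one-way latency = 36.2611 ms


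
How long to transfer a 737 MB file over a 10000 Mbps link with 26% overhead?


Effective throughput = 10000 * (1 - 26/100) = 7400 Mbps
File size in Mb = 737 * 8 = 5896 Mb
Time = 5896 / 7400
Time = 0.7968 seconds


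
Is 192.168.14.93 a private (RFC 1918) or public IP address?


RFC 1918 private ranges:
  10.0.0.0/8 (10.0.0.0 - 10.255.255.255)
  172.16.0.0/12 (172.16.0.0 - 172.31.255.255)
  192.168.0.0/16 (192.168.0.0 - 192.168.255.255)
Private (in 192.168.0.0/16)


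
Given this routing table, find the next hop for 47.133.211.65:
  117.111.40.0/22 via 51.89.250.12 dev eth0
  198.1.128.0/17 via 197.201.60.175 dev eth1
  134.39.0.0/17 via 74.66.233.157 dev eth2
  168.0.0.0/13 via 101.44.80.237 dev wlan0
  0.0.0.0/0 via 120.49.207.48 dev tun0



Longest prefix match for 47.133.211.65:
  /22 117.111.40.0: no
  /17 198.1.128.0: no
  /17 134.39.0.0: no
  /13 168.0.0.0: no
  /0 0.0.0.0: MATCH
Selected: next-hop 120.49.207.48 via tun0 (matched /0)


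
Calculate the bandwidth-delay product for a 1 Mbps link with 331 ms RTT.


BDP = bandwidth * RTT
= 1 Mbps * 331 ms
= 1 * 1e6 * 331 / 1000 bits
= 331000 bits
= 41375 bytes
= 40.4053 KB
BDP = 331000 bits (41375 bytes)


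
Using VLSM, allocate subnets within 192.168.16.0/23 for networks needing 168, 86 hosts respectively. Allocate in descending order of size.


168 hosts -> /24 (254 usable): 192.168.16.0/24
86 hosts -> /25 (126 usable): 192.168.17.0/25
Allocation: 192.168.16.0/24 (168 hosts, 254 usable); 192.168.17.0/25 (86 hosts, 126 usable)


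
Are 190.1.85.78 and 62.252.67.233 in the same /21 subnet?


Mask: 255.255.248.0
190.1.85.78 AND mask = 190.1.80.0
62.252.67.233 AND mask = 62.252.64.0
No, different subnets (190.1.80.0 vs 62.252.64.0)


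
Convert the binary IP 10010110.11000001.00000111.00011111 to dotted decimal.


10010110 = 150
11000001 = 193
00000111 = 7
00011111 = 31
IP: 150.193.7.31


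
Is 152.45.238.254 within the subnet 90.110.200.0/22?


Subnet network: 90.110.200.0
Test IP AND mask: 152.45.236.0
No, 152.45.238.254 is not in 90.110.200.0/22


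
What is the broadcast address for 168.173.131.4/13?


Network: 168.168.0.0/13
Host bits = 19
Set all host bits to 1:
Broadcast: 168.175.255.255


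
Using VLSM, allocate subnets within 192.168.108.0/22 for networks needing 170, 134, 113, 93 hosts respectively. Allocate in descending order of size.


170 hosts -> /24 (254 usable): 192.168.108.0/24
134 hosts -> /24 (254 usable): 192.168.109.0/24
113 hosts -> /25 (126 usable): 192.168.110.0/25
93 hosts -> /25 (126 usable): 192.168.110.128/25
Allocation: 192.168.108.0/24 (170 hosts, 254 usable); 192.168.109.0/24 (134 hosts, 254 usable); 192.168.110.0/25 (113 hosts, 126 usable); 192.168.110.128/25 (93 hosts, 126 usable)


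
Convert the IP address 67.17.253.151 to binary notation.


67 = 01000011
17 = 00010001
253 = 11111101
151 = 10010111
Binary: 01000011.00010001.11111101.10010111


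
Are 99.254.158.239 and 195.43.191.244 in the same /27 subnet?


Mask: 255.255.255.224
99.254.158.239 AND mask = 99.254.158.224
195.43.191.244 AND mask = 195.43.191.224
No, different subnets (99.254.158.224 vs 195.43.191.224)


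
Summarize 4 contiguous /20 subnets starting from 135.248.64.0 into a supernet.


Original prefix: /20
Number of subnets: 4 = 2^2
New prefix = 20 - 2 = 18
Supernet: 135.248.64.0/18


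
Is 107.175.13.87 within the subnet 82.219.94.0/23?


Subnet network: 82.219.94.0
Test IP AND mask: 107.175.12.0
No, 107.175.13.87 is not in 82.219.94.0/23


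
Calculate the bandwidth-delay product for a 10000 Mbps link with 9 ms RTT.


BDP = bandwidth * RTT
= 10000 Mbps * 9 ms
= 10000 * 1e6 * 9 / 1000 bits
= 90000000 bits
= 11250000 bytes
= 10986.3281 KB
BDP = 90000000 bits (11250000 bytes)


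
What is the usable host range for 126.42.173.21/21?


Network: 126.42.168.0
Broadcast: 126.42.175.255
First usable = network + 1
Last usable = broadcast - 1
Range: 126.42.168.1 to 126.42.175.254


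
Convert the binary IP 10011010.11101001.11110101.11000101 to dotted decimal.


10011010 = 154
11101001 = 233
11110101 = 245
11000101 = 197
IP: 154.233.245.197


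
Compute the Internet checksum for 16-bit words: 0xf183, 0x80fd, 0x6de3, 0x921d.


Sum all words (with carry folding):
+ 0xf183 = 0xf183
+ 0x80fd = 0x7281
+ 0x6de3 = 0xe064
+ 0x921d = 0x7282
One's complement: ~0x7282
Checksum = 0x8d7d


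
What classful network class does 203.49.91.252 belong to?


First octet: 203
Binary: 11001011
110xxxxx -> Class C (192-223)
Class C, default mask 255.255.255.0 (/24)


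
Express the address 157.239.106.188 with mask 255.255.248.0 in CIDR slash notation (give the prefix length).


Binary: 11111111.11111111.11111000.00000000
Count leading 1s
Prefix: /21


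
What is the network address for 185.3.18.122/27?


IP:   10111001.00000011.00010010.01111010
Mask: 11111111.11111111.11111111.11100000
AND operation:
Net:  10111001.00000011.00010010.01100000
Network: 185.3.18.96/27


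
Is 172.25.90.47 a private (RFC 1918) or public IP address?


RFC 1918 private ranges:
  10.0.0.0/8 (10.0.0.0 - 10.255.255.255)
  172.16.0.0/12 (172.16.0.0 - 172.31.255.255)
  192.168.0.0/16 (192.168.0.0 - 192.168.255.255)
Private (in 172.16.0.0/12)


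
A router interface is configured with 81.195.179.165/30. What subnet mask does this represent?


/30 means 30 network bits, 2 host bits
Binary: 11111111111111111111111111111100
Mask: 255.255.255.252


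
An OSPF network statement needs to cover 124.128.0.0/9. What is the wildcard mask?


Subnet mask: 255.128.0.0
Wildcard = 255.255.255.255 - subnet mask
255 - 255 = 0
255 - 128 = 127
255 - 0 = 255
255 - 0 = 255
Wildcard: 0.127.255.255


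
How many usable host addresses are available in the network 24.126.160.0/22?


Host bits = 32 - 22 = 10
Total addresses = 2^10 = 1024
Usable = total - 2 (network and broadcast)
Usable hosts: 1022


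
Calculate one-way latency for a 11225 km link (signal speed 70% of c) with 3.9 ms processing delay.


Speed = 0.7 * 3e5 km/s = 210000 km/s
Propagation delay = 11225 / 210000 = 0.0535 s = 53.4524 ms
Processing delay = 3.9 ms
Total one-way latency = 57.3524 ms


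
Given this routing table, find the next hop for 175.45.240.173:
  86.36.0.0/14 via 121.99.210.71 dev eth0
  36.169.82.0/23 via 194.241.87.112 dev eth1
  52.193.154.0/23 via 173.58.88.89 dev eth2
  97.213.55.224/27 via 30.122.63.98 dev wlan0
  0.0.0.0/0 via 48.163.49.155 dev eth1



Longest prefix match for 175.45.240.173:
  /14 86.36.0.0: no
  /23 36.169.82.0: no
  /23 52.193.154.0: no
  /27 97.213.55.224: no
  /0 0.0.0.0: MATCH
Selected: next-hop 48.163.49.155 via eth1 (matched /0)


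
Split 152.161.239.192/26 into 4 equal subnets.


New prefix = 26 + 2 = 28
Each subnet has 16 addresses
  152.161.239.192/28
  152.161.239.208/28
  152.161.239.224/28
  152.161.239.240/28
Subnets: 152.161.239.192/28, 152.161.239.208/28, 152.161.239.224/28, 152.161.239.240/28


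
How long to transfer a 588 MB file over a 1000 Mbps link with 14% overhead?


Effective throughput = 1000 * (1 - 14/100) = 860 Mbps
File size in Mb = 588 * 8 = 4704 Mb
Time = 4704 / 860
Time = 5.4698 seconds


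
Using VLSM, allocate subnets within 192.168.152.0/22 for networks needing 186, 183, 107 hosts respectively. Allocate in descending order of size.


186 hosts -> /24 (254 usable): 192.168.152.0/24
183 hosts -> /24 (254 usable): 192.168.153.0/24
107 hosts -> /25 (126 usable): 192.168.154.0/25
Allocation: 192.168.152.0/24 (186 hosts, 254 usable); 192.168.153.0/24 (183 hosts, 254 usable); 192.168.154.0/25 (107 hosts, 126 usable)


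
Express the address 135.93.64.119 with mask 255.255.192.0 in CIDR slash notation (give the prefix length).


Binary: 11111111.11111111.11000000.00000000
Count leading 1s
Prefix: /18


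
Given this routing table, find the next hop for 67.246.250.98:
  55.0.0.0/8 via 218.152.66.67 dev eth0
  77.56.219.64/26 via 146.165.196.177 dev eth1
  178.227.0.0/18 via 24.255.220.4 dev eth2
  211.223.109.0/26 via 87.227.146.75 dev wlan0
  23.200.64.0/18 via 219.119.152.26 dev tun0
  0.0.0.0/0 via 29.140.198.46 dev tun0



Longest prefix match for 67.246.250.98:
  /8 55.0.0.0: no
  /26 77.56.219.64: no
  /18 178.227.0.0: no
  /26 211.223.109.0: no
  /18 23.200.64.0: no
  /0 0.0.0.0: MATCH
Selected: next-hop 29.140.198.46 via tun0 (matched /0)


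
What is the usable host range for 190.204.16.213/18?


Network: 190.204.0.0
Broadcast: 190.204.63.255
First usable = network + 1
Last usable = broadcast - 1
Range: 190.204.0.1 to 190.204.63.254


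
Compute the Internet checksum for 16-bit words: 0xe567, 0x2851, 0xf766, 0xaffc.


Sum all words (with carry folding):
+ 0xe567 = 0xe567
+ 0x2851 = 0x0db9
+ 0xf766 = 0x0520
+ 0xaffc = 0xb51c
One's complement: ~0xb51c
Checksum = 0x4ae3


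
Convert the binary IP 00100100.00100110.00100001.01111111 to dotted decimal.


00100100 = 36
00100110 = 38
00100001 = 33
01111111 = 127
IP: 36.38.33.127


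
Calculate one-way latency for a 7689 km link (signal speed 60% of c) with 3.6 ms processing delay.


Speed = 0.6 * 3e5 km/s = 180000 km/s
Propagation delay = 7689 / 180000 = 0.0427 s = 42.7167 ms
Processing delay = 3.6 ms
Total one-way latency = 46.3167 ms


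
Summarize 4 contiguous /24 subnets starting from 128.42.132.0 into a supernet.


Original prefix: /24
Number of subnets: 4 = 2^2
New prefix = 24 - 2 = 22
Supernet: 128.42.132.0/22


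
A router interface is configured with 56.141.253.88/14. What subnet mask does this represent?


/14 means 14 network bits, 18 host bits
Binary: 11111111111111000000000000000000
Mask: 255.252.0.0


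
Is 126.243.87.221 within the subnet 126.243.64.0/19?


Subnet network: 126.243.64.0
Test IP AND mask: 126.243.64.0
Yes, 126.243.87.221 is in 126.243.64.0/19


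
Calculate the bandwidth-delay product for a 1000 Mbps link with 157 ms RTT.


BDP = bandwidth * RTT
= 1000 Mbps * 157 ms
= 1000 * 1e6 * 157 / 1000 bits
= 157000000 bits
= 19625000 bytes
= 19165.0391 KB
BDP = 157000000 bits (19625000 bytes)


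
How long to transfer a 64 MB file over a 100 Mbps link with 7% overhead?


Effective throughput = 100 * (1 - 7/100) = 93 Mbps
File size in Mb = 64 * 8 = 512 Mb
Time = 512 / 93
Time = 5.5054 seconds


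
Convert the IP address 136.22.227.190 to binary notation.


136 = 10001000
22 = 00010110
227 = 11100011
190 = 10111110
Binary: 10001000.00010110.11100011.10111110


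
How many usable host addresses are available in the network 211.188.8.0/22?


Host bits = 32 - 22 = 10
Total addresses = 2^10 = 1024
Usable = total - 2 (network and broadcast)
Usable hosts: 1022


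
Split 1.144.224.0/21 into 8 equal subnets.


New prefix = 21 + 3 = 24
Each subnet has 256 addresses
  1.144.224.0/24
  1.144.225.0/24
  1.144.226.0/24
  1.144.227.0/24
  1.144.228.0/24
  1.144.229.0/24
  1.144.230.0/24
  1.144.231.0/24
Subnets: 1.144.224.0/24, 1.144.225.0/24, 1.144.226.0/24, 1.144.227.0/24, 1.144.228.0/24, 1.144.229.0/24, 1.144.230.0/24, 1.144.231.0/24


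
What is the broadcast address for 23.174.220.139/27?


Network: 23.174.220.128/27
Host bits = 5
Set all host bits to 1:
Broadcast: 23.174.220.159


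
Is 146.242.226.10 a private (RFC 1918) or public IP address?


RFC 1918 private ranges:
  10.0.0.0/8 (10.0.0.0 - 10.255.255.255)
  172.16.0.0/12 (172.16.0.0 - 172.31.255.255)
  192.168.0.0/16 (192.168.0.0 - 192.168.255.255)
Public (not in any RFC 1918 range)


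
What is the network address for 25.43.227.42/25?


IP:   00011001.00101011.11100011.00101010
Mask: 11111111.11111111.11111111.10000000
AND operation:
Net:  00011001.00101011.11100011.00000000
Network: 25.43.227.0/25


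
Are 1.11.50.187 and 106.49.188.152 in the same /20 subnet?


Mask: 255.255.240.0
1.11.50.187 AND mask = 1.11.48.0
106.49.188.152 AND mask = 106.49.176.0
No, different subnets (1.11.48.0 vs 106.49.176.0)


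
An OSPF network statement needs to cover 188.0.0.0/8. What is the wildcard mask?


Subnet mask: 255.0.0.0
Wildcard = 255.255.255.255 - subnet mask
255 - 255 = 0
255 - 0 = 255
255 - 0 = 255
255 - 0 = 255
Wildcard: 0.255.255.255


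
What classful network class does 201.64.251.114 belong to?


First octet: 201
Binary: 11001001
110xxxxx -> Class C (192-223)
Class C, default mask 255.255.255.0 (/24)


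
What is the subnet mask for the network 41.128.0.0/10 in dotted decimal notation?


/10 means 10 network bits, 22 host bits
Binary: 11111111110000000000000000000000
Mask: 255.192.0.0


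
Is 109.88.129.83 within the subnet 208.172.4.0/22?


Subnet network: 208.172.4.0
Test IP AND mask: 109.88.128.0
No, 109.88.129.83 is not in 208.172.4.0/22


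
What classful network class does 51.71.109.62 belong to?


First octet: 51
Binary: 00110011
0xxxxxxx -> Class A (1-126)
Class A, default mask 255.0.0.0 (/8)


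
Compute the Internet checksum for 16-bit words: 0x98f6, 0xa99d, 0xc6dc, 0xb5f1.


Sum all words (with carry folding):
+ 0x98f6 = 0x98f6
+ 0xa99d = 0x4294
+ 0xc6dc = 0x0971
+ 0xb5f1 = 0xbf62
One's complement: ~0xbf62
Checksum = 0x409d


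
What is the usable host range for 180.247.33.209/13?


Network: 180.240.0.0
Broadcast: 180.247.255.255
First usable = network + 1
Last usable = broadcast - 1
Range: 180.240.0.1 to 180.247.255.254


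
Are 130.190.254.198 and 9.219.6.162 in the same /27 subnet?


Mask: 255.255.255.224
130.190.254.198 AND mask = 130.190.254.192
9.219.6.162 AND mask = 9.219.6.160
No, different subnets (130.190.254.192 vs 9.219.6.160)


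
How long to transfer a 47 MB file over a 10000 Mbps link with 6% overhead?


Effective throughput = 10000 * (1 - 6/100) = 9400 Mbps
File size in Mb = 47 * 8 = 376 Mb
Time = 376 / 9400
Time = 0.04 seconds


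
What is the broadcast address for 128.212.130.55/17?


Network: 128.212.128.0/17
Host bits = 15
Set all host bits to 1:
Broadcast: 128.212.255.255


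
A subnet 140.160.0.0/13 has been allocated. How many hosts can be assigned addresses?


Host bits = 32 - 13 = 19
Total addresses = 2^19 = 524288
Usable = total - 2 (network and broadcast)
Usable hosts: 524286


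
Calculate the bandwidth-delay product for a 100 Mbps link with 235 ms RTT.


BDP = bandwidth * RTT
= 100 Mbps * 235 ms
= 100 * 1e6 * 235 / 1000 bits
= 23500000 bits
= 2937500 bytes
= 2868.6523 KB
BDP = 23500000 bits (2937500 bytes)


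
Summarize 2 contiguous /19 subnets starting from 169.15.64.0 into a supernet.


Original prefix: /19
Number of subnets: 2 = 2^1
New prefix = 19 - 1 = 18
Supernet: 169.15.64.0/18


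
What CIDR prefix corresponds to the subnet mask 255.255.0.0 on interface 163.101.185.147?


Binary: 11111111.11111111.00000000.00000000
Count leading 1s
Prefix: /16


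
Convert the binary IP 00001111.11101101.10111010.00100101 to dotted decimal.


00001111 = 15
11101101 = 237
10111010 = 186
00100101 = 37
IP: 15.237.186.37


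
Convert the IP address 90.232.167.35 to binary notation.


90 = 01011010
232 = 11101000
167 = 10100111
35 = 00100011
Binary: 01011010.11101000.10100111.00100011


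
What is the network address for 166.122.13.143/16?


IP:   10100110.01111010.00001101.10001111
Mask: 11111111.11111111.00000000.00000000
AND operation:
Net:  10100110.01111010.00000000.00000000
Network: 166.122.0.0/16


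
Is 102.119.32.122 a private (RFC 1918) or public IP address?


RFC 1918 private ranges:
  10.0.0.0/8 (10.0.0.0 - 10.255.255.255)
  172.16.0.0/12 (172.16.0.0 - 172.31.255.255)
  192.168.0.0/16 (192.168.0.0 - 192.168.255.255)
Public (not in any RFC 1918 range)


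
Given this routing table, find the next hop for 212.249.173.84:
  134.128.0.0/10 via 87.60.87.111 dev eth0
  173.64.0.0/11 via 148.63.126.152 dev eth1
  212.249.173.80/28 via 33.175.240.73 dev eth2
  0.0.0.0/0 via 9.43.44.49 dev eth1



Longest prefix match for 212.249.173.84:
  /10 134.128.0.0: no
  /11 173.64.0.0: no
  /28 212.249.173.80: MATCH
  /0 0.0.0.0: MATCH
Selected: next-hop 33.175.240.73 via eth2 (matched /28)


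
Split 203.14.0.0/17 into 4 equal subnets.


New prefix = 17 + 2 = 19
Each subnet has 8192 addresses
  203.14.0.0/19
  203.14.32.0/19
  203.14.64.0/19
  203.14.96.0/19
Subnets: 203.14.0.0/19, 203.14.32.0/19, 203.14.64.0/19, 203.14.96.0/19


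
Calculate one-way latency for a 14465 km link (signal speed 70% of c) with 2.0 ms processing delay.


Speed = 0.7 * 3e5 km/s = 210000 km/s
Propagation delay = 14465 / 210000 = 0.0689 s = 68.881 ms
Processing delay = 2.0 ms
Total one-way latency = 70.881 ms


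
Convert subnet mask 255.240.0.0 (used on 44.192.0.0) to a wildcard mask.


Subnet mask: 255.240.0.0
Wildcard = 255.255.255.255 - subnet mask
255 - 255 = 0
255 - 240 = 15
255 - 0 = 255
255 - 0 = 255
Wildcard: 0.15.255.255


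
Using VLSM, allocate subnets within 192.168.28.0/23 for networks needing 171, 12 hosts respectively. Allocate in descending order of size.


171 hosts -> /24 (254 usable): 192.168.28.0/24
12 hosts -> /28 (14 usable): 192.168.29.0/28
Allocation: 192.168.28.0/24 (171 hosts, 254 usable); 192.168.29.0/28 (12 hosts, 14 usable)


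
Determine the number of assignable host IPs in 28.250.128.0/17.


Host bits = 32 - 17 = 15
Total addresses = 2^15 = 32768
Usable = total - 2 (network and broadcast)
Usable hosts: 32766


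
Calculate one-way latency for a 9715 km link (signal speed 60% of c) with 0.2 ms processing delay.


Speed = 0.6 * 3e5 km/s = 180000 km/s
Propagation delay = 9715 / 180000 = 0.054 s = 53.9722 ms
Processing delay = 0.2 ms
Total one-way latency = 54.1722 ms


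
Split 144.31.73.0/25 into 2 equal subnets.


New prefix = 25 + 1 = 26
Each subnet has 64 addresses
  144.31.73.0/26
  144.31.73.64/26
Subnets: 144.31.73.0/26, 144.31.73.64/26


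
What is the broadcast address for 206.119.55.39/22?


Network: 206.119.52.0/22
Host bits = 10
Set all host bits to 1:
Broadcast: 206.119.55.255


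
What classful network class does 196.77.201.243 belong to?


First octet: 196
Binary: 11000100
110xxxxx -> Class C (192-223)
Class C, default mask 255.255.255.0 (/24)
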